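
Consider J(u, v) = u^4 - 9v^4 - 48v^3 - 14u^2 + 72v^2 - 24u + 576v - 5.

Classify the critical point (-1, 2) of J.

The mixed partial ∂²J/∂u∂v is 0, so the Hessian at any point is diag(J_uu, J_vv) = diag(4(3u^2 - 7), 36(-3v^2 - 8v + 4)).
At (-1, 2): H = diag(-16, -864).
Both eigenvalues are negative, so H is negative definite: a local maximum.

local maximum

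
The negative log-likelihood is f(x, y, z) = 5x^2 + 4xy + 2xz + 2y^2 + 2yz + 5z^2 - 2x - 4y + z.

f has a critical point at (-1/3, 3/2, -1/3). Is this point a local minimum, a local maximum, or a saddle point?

local minimum

The Hessian is constant: H = [[10, 4, 2], [4, 4, 2], [2, 2, 10]].
Leading principal minors: Δ₁ = 10, Δ₂ = 24, Δ₃ = 216.
All leading minors are positive, so H is positive definite: a local minimum.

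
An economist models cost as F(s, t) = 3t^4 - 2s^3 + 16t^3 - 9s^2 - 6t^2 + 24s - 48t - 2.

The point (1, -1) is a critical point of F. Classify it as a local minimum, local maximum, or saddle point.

local maximum

The mixed partial ∂²F/∂s∂t is 0, so the Hessian at any point is diag(F_ss, F_tt) = diag(-6(2s + 3), 12(3t^2 + 8t - 1)).
At (1, -1): H = diag(-30, -72).
Both eigenvalues are negative, so H is negative definite: a local maximum.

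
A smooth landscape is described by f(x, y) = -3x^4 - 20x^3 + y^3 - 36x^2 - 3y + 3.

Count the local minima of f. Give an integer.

f separates as a function of x plus a function of y, so ∇f=0 decouples.
∂f/∂x = -12x(x + 2)(x + 3) = 0 at x ∈ {-3, -2, 0}; ∂f/∂y = 3(y - 1)(y + 1) = 0 at y ∈ {-1, 1}.
The Hessian is diagonal: diag(f_xx, f_yy). Second derivatives: f_xx(-3)=-36, f_xx(-2)=24, f_xx(0)=-72; f_yy(-1)=-6, f_yy(1)=6.
Local minima occur where both diagonal entries positive: (-2, 1). Count: 1.

1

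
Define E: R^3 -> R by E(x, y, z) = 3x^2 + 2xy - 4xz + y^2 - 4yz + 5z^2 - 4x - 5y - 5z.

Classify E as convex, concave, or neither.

E is quadratic, so its Hessian is the constant matrix H = [[6, 2, -4], [2, 2, -4], [-4, -4, 10]].
Leading principal minors: 6, 8, 16.
All positive ⇒ H ≻ 0 ⇒ convex.

convex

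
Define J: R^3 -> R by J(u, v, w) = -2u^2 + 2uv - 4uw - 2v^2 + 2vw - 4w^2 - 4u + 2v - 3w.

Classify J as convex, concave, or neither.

concave

J is quadratic, so its Hessian is the constant matrix H = [[-4, 2, -4], [2, -4, 2], [-4, 2, -8]].
Leading principal minors: -4, 12, -48.
Signs alternate −, +, − ⇒ H ≺ 0 ⇒ concave.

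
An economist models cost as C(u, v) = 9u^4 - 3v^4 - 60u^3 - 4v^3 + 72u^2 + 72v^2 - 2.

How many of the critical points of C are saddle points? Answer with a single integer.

5

C separates as a function of u plus a function of v, so ∇C=0 decouples.
∂C/∂u = 36u(u - 4)(u - 1) = 0 at u ∈ {0, 1, 4}; ∂C/∂v = -12v(v - 3)(v + 4) = 0 at v ∈ {-4, 0, 3}.
The Hessian is diagonal: diag(C_uu, C_vv). Second derivatives: C_uu(0)=144, C_uu(1)=-108, C_uu(4)=432; C_vv(-4)=-336, C_vv(0)=144, C_vv(3)=-252.
Saddle points occur where the two diagonal entries have opposite signs: (0, -4), (0, 3), (1, 0), (4, -4), (4, 3). Count: 5.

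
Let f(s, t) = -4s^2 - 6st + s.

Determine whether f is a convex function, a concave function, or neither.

f is quadratic, so its Hessian is the constant matrix H = [[-8, -6], [-6, 0]].
det(H) = -36, tr(H) = -8.
det(H) < 0, so H is indefinite: neither convex nor concave.

neither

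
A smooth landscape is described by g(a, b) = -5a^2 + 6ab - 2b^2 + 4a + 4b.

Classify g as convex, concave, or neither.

concave

g is quadratic, so its Hessian is the constant matrix H = [[-10, 6], [6, -4]].
det(H) = 4, tr(H) = -14.
det(H) > 0 and tr(H) < 0, so H is negative definite everywhere: concave.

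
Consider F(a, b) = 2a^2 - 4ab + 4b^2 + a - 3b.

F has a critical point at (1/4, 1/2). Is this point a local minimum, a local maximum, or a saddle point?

The Hessian of F is constant: H = [[4, -4], [-4, 8]].
det(H) = 4·8 − (-4)² = 16.
det(H) > 0 and tr(H) = 12 > 0, so H is positive definite and the point is a local minimum.

local minimum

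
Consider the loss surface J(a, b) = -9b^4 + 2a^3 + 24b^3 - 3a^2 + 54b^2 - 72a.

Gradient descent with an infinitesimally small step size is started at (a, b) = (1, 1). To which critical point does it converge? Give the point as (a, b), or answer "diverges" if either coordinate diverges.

(4, 0)

J is separable, so gradient descent decouples: a follows -∂J/∂a, b follows -∂J/∂b.
∂J/∂a = 6(a - 4)(a + 3); at a=1 this is -72, so a increases.
∂J/∂b = -36b(b - 3)(b + 1); at b=1 this is 144, so b decreases.
a converges to its nearest critical value 4 (a local min of the a-part); b converges to 0. The iterate converges to (4, 0).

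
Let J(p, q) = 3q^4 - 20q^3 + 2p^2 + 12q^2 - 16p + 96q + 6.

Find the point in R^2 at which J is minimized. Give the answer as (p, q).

J(p,q) separates as A(p) + B(q) + 6, so its minimum is min A + min B + 6.
A'(p) = 4p - 16 vanishes at p ∈ {4}; B'(q) = 12(q - 4)(q - 2)(q + 1) vanishes at q ∈ {-1, 2, 4}.
Local minima of A (where A''>0): A(4)=-32. Local minima of B: B(-1)=-61, B(4)=64.
So the global minimum of J is A(4) + B(-1) + 6 = -32 − 61 + 6 = -87, attained at (4, -1).

(4, -1)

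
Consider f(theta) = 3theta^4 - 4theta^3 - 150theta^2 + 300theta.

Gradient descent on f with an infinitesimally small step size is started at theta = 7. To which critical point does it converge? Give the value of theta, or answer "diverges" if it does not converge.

f'(theta) = 12(theta - 5)(theta - 1)(theta + 5), so f'(7) = 1728.
Gradient descent moves in the -f' direction, i.e. theta is decreasing.
The nearest critical point in that direction is theta = 5, where f'' = 480 > 0 (a local minimum). The iterate converges there.

5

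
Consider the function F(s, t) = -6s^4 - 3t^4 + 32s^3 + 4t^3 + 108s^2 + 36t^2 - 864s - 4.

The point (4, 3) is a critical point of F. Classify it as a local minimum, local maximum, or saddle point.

The mixed partial ∂²F/∂s∂t is 0, so the Hessian at any point is diag(F_ss, F_tt) = diag(24(-3s^2 + 8s + 9), 12(-3t^2 + 2t + 6)).
At (4, 3): H = diag(-168, -180).
Both eigenvalues are negative, so H is negative definite: a local maximum.

local maximum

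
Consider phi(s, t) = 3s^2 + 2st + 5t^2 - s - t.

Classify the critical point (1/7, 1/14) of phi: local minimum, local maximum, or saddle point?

local minimum

The Hessian of phi is constant: H = [[6, 2], [2, 10]].
det(H) = 6·10 − 2² = 56.
det(H) > 0 and tr(H) = 16 > 0, so H is positive definite and the point is a local minimum.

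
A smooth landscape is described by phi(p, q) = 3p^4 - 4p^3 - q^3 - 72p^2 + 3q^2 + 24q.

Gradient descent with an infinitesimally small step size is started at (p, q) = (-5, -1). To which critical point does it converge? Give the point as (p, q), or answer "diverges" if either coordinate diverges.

phi is separable, so gradient descent decouples: p follows -∂phi/∂p, q follows -∂phi/∂q.
∂phi/∂p = 12p(p - 4)(p + 3); at p=-5 this is -1080, so p increases.
∂phi/∂q = -3(q - 4)(q + 2); at q=-1 this is 15, so q decreases.
p converges to its nearest critical value -3 (a local min of the p-part); q converges to -2. The iterate converges to (-3, -2).

(-3, -2)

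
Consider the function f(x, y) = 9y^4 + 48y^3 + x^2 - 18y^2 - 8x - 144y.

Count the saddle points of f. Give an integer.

1

f separates as a function of x plus a function of y, so ∇f=0 decouples.
∂f/∂x = 2(x - 4) = 0 at x ∈ {4}; ∂f/∂y = 36(y - 1)(y + 1)(y + 4) = 0 at y ∈ {-4, -1, 1}.
The Hessian is diagonal: diag(f_xx, f_yy). Second derivatives: f_xx(4)=2; f_yy(-4)=540, f_yy(-1)=-216, f_yy(1)=360.
Saddle points occur where the two diagonal entries have opposite signs: (4, -1). Count: 1.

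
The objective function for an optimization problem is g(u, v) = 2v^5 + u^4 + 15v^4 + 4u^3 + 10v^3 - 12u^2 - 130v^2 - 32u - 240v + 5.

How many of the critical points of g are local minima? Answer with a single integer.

g separates as a function of u plus a function of v, so ∇g=0 decouples.
∂g/∂u = 4(u - 2)(u + 1)(u + 4) = 0 at u ∈ {-4, -1, 2}; ∂g/∂v = 10(v - 2)(v + 1)(v + 3)(v + 4) = 0 at v ∈ {-4, -3, -1, 2}.
The Hessian is diagonal: diag(g_uu, g_vv). Second derivatives: g_uu(-4)=72, g_uu(-1)=-36, g_uu(2)=72; g_vv(-4)=-180, g_vv(-3)=100, g_vv(-1)=-180, g_vv(2)=900.
Local minima occur where both diagonal entries positive: (-4, -3), (-4, 2), (2, -3), (2, 2). Count: 4.

4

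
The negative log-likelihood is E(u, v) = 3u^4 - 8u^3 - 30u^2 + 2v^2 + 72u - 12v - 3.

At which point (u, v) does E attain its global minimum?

(-2, 3)

E(u,v) separates as P(u) + Q(v) − 3, so its minimum is min P + min Q − 3.
P'(u) = 12(u - 3)(u - 1)(u + 2) vanishes at u ∈ {-2, 1, 3}; Q'(v) = 4v - 12 vanishes at v ∈ {3}.
Local minima of P (where P''>0): P(-2)=-152, P(3)=-27. Local minima of Q: Q(3)=-18.
So the global minimum of E is P(-2) + Q(3) − 3 = -152 − 18 − 3 = -173, attained at (-2, 3).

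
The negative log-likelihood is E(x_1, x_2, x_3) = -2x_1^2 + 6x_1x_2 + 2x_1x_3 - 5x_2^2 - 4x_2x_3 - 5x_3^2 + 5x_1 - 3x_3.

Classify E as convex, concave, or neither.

concave

E is quadratic, so its Hessian is the constant matrix H = [[-4, 6, 2], [6, -10, -4], [2, -4, -10]].
Leading principal minors: -4, 4, -32.
Signs alternate −, +, − ⇒ H ≺ 0 ⇒ concave.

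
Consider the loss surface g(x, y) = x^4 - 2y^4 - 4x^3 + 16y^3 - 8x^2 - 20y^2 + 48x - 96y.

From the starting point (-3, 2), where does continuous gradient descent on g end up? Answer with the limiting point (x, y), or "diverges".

(-2, 3)

g is separable, so gradient descent decouples: x follows -∂g/∂x, y follows -∂g/∂y.
∂g/∂x = 4(x - 3)(x - 2)(x + 2); at x=-3 this is -120, so x increases.
∂g/∂y = -8(y - 4)(y - 3)(y + 1); at y=2 this is -48, so y increases.
x converges to its nearest critical value -2 (a local min of the x-part); y converges to 3. The iterate converges to (-2, 3).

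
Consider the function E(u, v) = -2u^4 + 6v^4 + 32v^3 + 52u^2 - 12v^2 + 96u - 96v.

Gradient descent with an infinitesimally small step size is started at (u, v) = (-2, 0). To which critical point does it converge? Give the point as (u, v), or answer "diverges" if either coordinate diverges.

(-1, 1)

E is separable, so gradient descent decouples: u follows -∂E/∂u, v follows -∂E/∂v.
∂E/∂u = -8(u - 4)(u + 1)(u + 3); at u=-2 this is -48, so u increases.
∂E/∂v = 24(v - 1)(v + 1)(v + 4); at v=0 this is -96, so v increases.
u converges to its nearest critical value -1 (a local min of the u-part); v converges to 1. The iterate converges to (-1, 1).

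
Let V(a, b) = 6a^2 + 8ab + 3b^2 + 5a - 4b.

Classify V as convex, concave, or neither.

V is quadratic, so its Hessian is the constant matrix H = [[12, 8], [8, 6]].
det(H) = 8, tr(H) = 18.
det(H) > 0 and tr(H) > 0, so H is positive definite everywhere: convex.

convex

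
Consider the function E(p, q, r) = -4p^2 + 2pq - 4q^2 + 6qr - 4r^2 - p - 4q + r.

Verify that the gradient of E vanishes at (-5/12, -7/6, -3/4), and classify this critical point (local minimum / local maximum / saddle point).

local maximum

∇E = (-8p + 2q - 1, 2p - 8q + 6r - 4, 6q - 8r + 1); substituting (-5/12, -7/6, -3/4) gives ∇E = (0, 0, 0), so (-5/12, -7/6, -3/4) is indeed a critical point.
The Hessian is constant: H = [[-8, 2, 0], [2, -8, 6], [0, 6, -8]].
Leading principal minors: Δ₁ = -8, Δ₂ = 60, Δ₃ = -192.
The minors alternate sign starting negative (−, +, −), so H is negative definite: a local maximum.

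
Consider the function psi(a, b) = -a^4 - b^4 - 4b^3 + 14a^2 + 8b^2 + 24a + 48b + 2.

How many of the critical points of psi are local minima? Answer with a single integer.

psi separates as a function of a plus a function of b, so ∇psi=0 decouples.
∂psi/∂a = -4(a - 3)(a + 1)(a + 2) = 0 at a ∈ {-2, -1, 3}; ∂psi/∂b = -4(b - 2)(b + 2)(b + 3) = 0 at b ∈ {-3, -2, 2}.
The Hessian is diagonal: diag(psi_aa, psi_bb). Second derivatives: psi_aa(-2)=-20, psi_aa(-1)=16, psi_aa(3)=-80; psi_bb(-3)=-20, psi_bb(-2)=16, psi_bb(2)=-80.
Local minima occur where both diagonal entries positive: (-1, -2). Count: 1.

1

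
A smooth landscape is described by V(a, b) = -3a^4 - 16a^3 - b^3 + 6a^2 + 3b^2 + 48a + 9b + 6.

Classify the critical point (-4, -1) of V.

The mixed partial ∂²V/∂a∂b is 0, so the Hessian at any point is diag(V_aa, V_bb) = diag(12(-3a^2 - 8a + 1), 6(-b + 1)).
At (-4, -1): H = diag(-180, 12).
The eigenvalues have opposite signs, so H is indefinite: a saddle point.

saddle point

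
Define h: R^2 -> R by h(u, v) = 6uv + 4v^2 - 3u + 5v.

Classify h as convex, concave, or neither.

neither

h is quadratic, so its Hessian is the constant matrix H = [[0, 6], [6, 8]].
det(H) = -36, tr(H) = 8.
det(H) < 0, so H is indefinite: neither convex nor concave.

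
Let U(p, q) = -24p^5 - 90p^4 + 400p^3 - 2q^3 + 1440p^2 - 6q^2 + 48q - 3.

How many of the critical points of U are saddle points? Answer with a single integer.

4

U separates as a function of p plus a function of q, so ∇U=0 decouples.
∂U/∂p = -120p(p - 3)(p + 2)(p + 4) = 0 at p ∈ {-4, -2, 0, 3}; ∂U/∂q = -6(q - 2)(q + 4) = 0 at q ∈ {-4, 2}.
The Hessian is diagonal: diag(U_pp, U_qq). Second derivatives: U_pp(-4)=6720, U_pp(-2)=-2400, U_pp(0)=2880, U_pp(3)=-12600; U_qq(-4)=36, U_qq(2)=-36.
Saddle points occur where the two diagonal entries have opposite signs: (-4, 2), (-2, -4), (0, 2), (3, -4). Count: 4.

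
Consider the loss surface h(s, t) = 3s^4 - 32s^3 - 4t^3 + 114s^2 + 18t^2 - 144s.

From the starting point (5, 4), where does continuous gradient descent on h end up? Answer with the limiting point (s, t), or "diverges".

h is separable, so gradient descent decouples: s follows -∂h/∂s, t follows -∂h/∂t.
∂h/∂s = 12(s - 4)(s - 3)(s - 1); at s=5 this is 96, so s decreases.
∂h/∂t = -12t(t - 3); at t=4 this is -48, so t increases.
The t-coordinate has no critical point in that direction and runs off to infinity.

diverges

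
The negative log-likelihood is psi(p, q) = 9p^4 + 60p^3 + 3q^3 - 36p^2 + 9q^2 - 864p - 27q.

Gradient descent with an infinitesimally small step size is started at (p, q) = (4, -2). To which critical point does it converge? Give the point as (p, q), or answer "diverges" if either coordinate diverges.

psi is separable, so gradient descent decouples: p follows -∂psi/∂p, q follows -∂psi/∂q.
∂psi/∂p = 36(p - 2)(p + 3)(p + 4); at p=4 this is 4032, so p decreases.
∂psi/∂q = 9(q - 1)(q + 3); at q=-2 this is -27, so q increases.
p converges to its nearest critical value 2 (a local min of the p-part); q converges to 1. The iterate converges to (2, 1).

(2, 1)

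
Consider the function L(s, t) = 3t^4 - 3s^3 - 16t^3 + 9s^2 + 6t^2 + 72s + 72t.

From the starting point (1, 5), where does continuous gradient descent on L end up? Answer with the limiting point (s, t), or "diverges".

L is separable, so gradient descent decouples: s follows -∂L/∂s, t follows -∂L/∂t.
∂L/∂s = -9(s - 4)(s + 2); at s=1 this is 81, so s decreases.
∂L/∂t = 12(t - 3)(t - 2)(t + 1); at t=5 this is 432, so t decreases.
s converges to its nearest critical value -2 (a local min of the s-part); t converges to 3. The iterate converges to (-2, 3).

(-2, 3)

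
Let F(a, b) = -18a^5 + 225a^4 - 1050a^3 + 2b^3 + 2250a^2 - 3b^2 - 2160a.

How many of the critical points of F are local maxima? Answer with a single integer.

F separates as a function of a plus a function of b, so ∇F=0 decouples.
∂F/∂a = -90(a - 4)(a - 3)(a - 2)(a - 1) = 0 at a ∈ {1, 2, 3, 4}; ∂F/∂b = 6b(b - 1) = 0 at b ∈ {0, 1}.
The Hessian is diagonal: diag(F_aa, F_bb). Second derivatives: F_aa(1)=540, F_aa(2)=-180, F_aa(3)=180, F_aa(4)=-540; F_bb(0)=-6, F_bb(1)=6.
Local maxima occur where both diagonal entries negative: (2, 0), (4, 0). Count: 2.

2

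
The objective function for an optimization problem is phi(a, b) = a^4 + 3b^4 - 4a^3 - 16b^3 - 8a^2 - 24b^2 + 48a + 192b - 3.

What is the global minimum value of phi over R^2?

-387

phi(a,b) separates as P(a) + Q(b) − 3, so its minimum is min P + min Q − 3.
P'(a) = 4(a - 3)(a - 2)(a + 2) vanishes at a ∈ {-2, 2, 3}; Q'(b) = 12(b - 4)(b - 2)(b + 2) vanishes at b ∈ {-2, 2, 4}.
Local minima of P (where P''>0): P(-2)=-80, P(3)=45. Local minima of Q: Q(-2)=-304, Q(4)=128.
So the global minimum of phi is P(-2) + Q(-2) − 3 = -80 − 304 − 3 = -387, attained at (-2, -2).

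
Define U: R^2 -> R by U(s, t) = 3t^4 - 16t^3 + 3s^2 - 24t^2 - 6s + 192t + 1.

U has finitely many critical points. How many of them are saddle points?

U separates as a function of s plus a function of t, so ∇U=0 decouples.
∂U/∂s = 6(s - 1) = 0 at s ∈ {1}; ∂U/∂t = 12(t - 4)(t - 2)(t + 2) = 0 at t ∈ {-2, 2, 4}.
The Hessian is diagonal: diag(U_ss, U_tt). Second derivatives: U_ss(1)=6; U_tt(-2)=288, U_tt(2)=-96, U_tt(4)=144.
Saddle points occur where the two diagonal entries have opposite signs: (1, 2). Count: 1.

1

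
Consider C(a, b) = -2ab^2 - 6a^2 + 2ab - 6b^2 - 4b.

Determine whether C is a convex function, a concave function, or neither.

The term -2ab^2 is cubic, so the Hessian is not constant.
∂²C/∂b² = -4a - 12, which takes both signs as a varies (negative for sufficiently large a). A diagonal entry of the Hessian changing sign means the Hessian is neither positive- nor negative-semidefinite on all of R^2.

neither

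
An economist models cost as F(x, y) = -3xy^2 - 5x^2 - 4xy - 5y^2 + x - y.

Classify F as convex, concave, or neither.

neither

The term -3xy^2 is cubic, so the Hessian is not constant.
∂²F/∂y² = -6x - 10, which takes both signs as x varies (negative for sufficiently large x). A diagonal entry of the Hessian changing sign means the Hessian is neither positive- nor negative-semidefinite on all of R^2.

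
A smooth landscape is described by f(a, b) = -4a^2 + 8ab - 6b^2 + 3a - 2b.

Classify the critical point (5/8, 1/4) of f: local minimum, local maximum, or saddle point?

The Hessian of f is constant: H = [[-8, 8], [8, -12]].
det(H) = (-8)·(-12) − 8² = 32.
det(H) > 0 and tr(H) = -20 < 0, so H is negative definite and the point is a local maximum.

local maximum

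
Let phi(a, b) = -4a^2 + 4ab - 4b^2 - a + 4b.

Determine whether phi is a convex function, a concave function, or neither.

concave

phi is quadratic, so its Hessian is the constant matrix H = [[-8, 4], [4, -8]].
det(H) = 48, tr(H) = -16.
det(H) > 0 and tr(H) < 0, so H is negative definite everywhere: concave.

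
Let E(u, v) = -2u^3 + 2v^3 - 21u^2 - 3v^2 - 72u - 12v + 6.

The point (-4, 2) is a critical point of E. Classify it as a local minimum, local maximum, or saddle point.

local minimum

The mixed partial ∂²E/∂u∂v is 0, so the Hessian at any point is diag(E_uu, E_vv) = diag(-6(2u + 7), 6(2v - 1)).
At (-4, 2): H = diag(6, 18).
Both eigenvalues are positive, so H is positive definite: a local minimum.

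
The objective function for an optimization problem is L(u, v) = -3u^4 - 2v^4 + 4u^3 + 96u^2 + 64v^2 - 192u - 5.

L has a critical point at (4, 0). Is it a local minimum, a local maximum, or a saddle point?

The mixed partial ∂²L/∂u∂v is 0, so the Hessian at any point is diag(L_uu, L_vv) = diag(12(-3u^2 + 2u + 16), 8(-3v^2 + 16)).
At (4, 0): H = diag(-288, 128).
The eigenvalues have opposite signs, so H is indefinite: a saddle point.

saddle point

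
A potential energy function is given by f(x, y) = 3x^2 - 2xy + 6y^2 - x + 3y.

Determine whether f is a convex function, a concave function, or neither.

convex

f is quadratic, so its Hessian is the constant matrix H = [[6, -2], [-2, 12]].
det(H) = 68, tr(H) = 18.
det(H) > 0 and tr(H) > 0, so H is positive definite everywhere: convex.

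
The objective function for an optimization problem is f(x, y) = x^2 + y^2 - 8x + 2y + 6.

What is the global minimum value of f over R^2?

-11

f(x,y) separates as P(x) + Q(y) + 6, so its minimum is min P + min Q + 6.
P'(x) = 2x - 8 vanishes at x ∈ {4}; Q'(y) = 2y + 2 vanishes at y ∈ {-1}.
Local minima of P (where P''>0): P(4)=-16. Local minima of Q: Q(-1)=-1.
So the global minimum of f is P(4) + Q(-1) + 6 = -16 − 1 + 6 = -11, attained at (4, -1).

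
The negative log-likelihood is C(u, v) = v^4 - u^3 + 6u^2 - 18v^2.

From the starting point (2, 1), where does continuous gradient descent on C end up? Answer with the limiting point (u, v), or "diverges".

C is separable, so gradient descent decouples: u follows -∂C/∂u, v follows -∂C/∂v.
∂C/∂u = -3u(u - 4); at u=2 this is 12, so u decreases.
∂C/∂v = 4v(v - 3)(v + 3); at v=1 this is -32, so v increases.
u converges to its nearest critical value 0 (a local min of the u-part); v converges to 3. The iterate converges to (0, 3).

(0, 3)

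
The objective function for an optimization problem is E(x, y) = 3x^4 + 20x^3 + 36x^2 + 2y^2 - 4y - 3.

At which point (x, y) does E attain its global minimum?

(0, 1)

E(x,y) separates as P(x) + Q(y) − 3, so its minimum is min P + min Q − 3.
P'(x) = 12x(x + 2)(x + 3) vanishes at x ∈ {-3, -2, 0}; Q'(y) = 4y - 4 vanishes at y ∈ {1}.
Local minima of P (where P''>0): P(-3)=27, P(0)=0. Local minima of Q: Q(1)=-2.
So the global minimum of E is P(0) + Q(1) − 3 = 0 − 2 − 3 = -5, attained at (0, 1).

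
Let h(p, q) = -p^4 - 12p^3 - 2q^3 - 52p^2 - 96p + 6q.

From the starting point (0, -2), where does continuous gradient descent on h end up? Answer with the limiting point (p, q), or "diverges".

h is separable, so gradient descent decouples: p follows -∂h/∂p, q follows -∂h/∂q.
∂h/∂p = -4(p + 2)(p + 3)(p + 4); at p=0 this is -96, so p increases.
∂h/∂q = -6(q - 1)(q + 1); at q=-2 this is -18, so q increases.
The p-coordinate has no critical point in that direction and runs off to infinity.

diverges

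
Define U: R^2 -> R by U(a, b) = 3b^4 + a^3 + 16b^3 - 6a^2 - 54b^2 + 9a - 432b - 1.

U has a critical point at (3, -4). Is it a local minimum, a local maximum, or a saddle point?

The mixed partial ∂²U/∂a∂b is 0, so the Hessian at any point is diag(U_aa, U_bb) = diag(6(a - 2), 12(3b^2 + 8b - 9)).
At (3, -4): H = diag(6, 84).
Both eigenvalues are positive, so H is positive definite: a local minimum.

local minimum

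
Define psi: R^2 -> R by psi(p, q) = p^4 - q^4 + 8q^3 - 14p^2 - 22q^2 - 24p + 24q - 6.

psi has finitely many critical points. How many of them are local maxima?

psi separates as a function of p plus a function of q, so ∇psi=0 decouples.
∂psi/∂p = 4(p - 3)(p + 1)(p + 2) = 0 at p ∈ {-2, -1, 3}; ∂psi/∂q = -4(q - 3)(q - 2)(q - 1) = 0 at q ∈ {1, 2, 3}.
The Hessian is diagonal: diag(psi_pp, psi_qq). Second derivatives: psi_pp(-2)=20, psi_pp(-1)=-16, psi_pp(3)=80; psi_qq(1)=-8, psi_qq(2)=4, psi_qq(3)=-8.
Local maxima occur where both diagonal entries negative: (-1, 1), (-1, 3). Count: 2.

2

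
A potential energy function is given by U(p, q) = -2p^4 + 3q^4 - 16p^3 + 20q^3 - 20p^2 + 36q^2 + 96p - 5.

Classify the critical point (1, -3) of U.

saddle point

The mixed partial ∂²U/∂p∂q is 0, so the Hessian at any point is diag(U_pp, U_qq) = diag(-8(3p^2 + 12p + 5), 12(3q^2 + 10q + 6)).
At (1, -3): H = diag(-160, 36).
The eigenvalues have opposite signs, so H is indefinite: a saddle point.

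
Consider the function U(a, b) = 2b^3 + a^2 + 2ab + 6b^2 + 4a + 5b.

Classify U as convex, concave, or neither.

neither

The term 2b^3 is cubic, so the Hessian is not constant.
∂²U/∂b² = 12b + 12, which takes both signs as b varies (negative for sufficiently negative b). A diagonal entry of the Hessian changing sign means the Hessian is neither positive- nor negative-semidefinite on all of R^2.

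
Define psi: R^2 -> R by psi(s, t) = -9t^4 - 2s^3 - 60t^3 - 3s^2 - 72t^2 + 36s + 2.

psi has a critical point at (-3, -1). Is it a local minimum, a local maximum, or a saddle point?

The mixed partial ∂²psi/∂s∂t is 0, so the Hessian at any point is diag(psi_ss, psi_tt) = diag(-6(2s + 1), -36(3t^2 + 10t + 4)).
At (-3, -1): H = diag(30, 108).
Both eigenvalues are positive, so H is positive definite: a local minimum.

local minimum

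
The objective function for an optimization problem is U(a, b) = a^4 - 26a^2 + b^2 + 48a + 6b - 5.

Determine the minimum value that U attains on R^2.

-366

U(a,b) separates as P(a) + Q(b) − 5, so its minimum is min P + min Q − 5.
P'(a) = 4(a - 3)(a - 1)(a + 4) vanishes at a ∈ {-4, 1, 3}; Q'(b) = 2b + 6 vanishes at b ∈ {-3}.
Local minima of P (where P''>0): P(-4)=-352, P(3)=-9. Local minima of Q: Q(-3)=-9.
So the global minimum of U is P(-4) + Q(-3) − 5 = -352 − 9 − 5 = -366, attained at (-4, -3).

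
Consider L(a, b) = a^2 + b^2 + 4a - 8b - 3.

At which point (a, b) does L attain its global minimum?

(-2, 4)

L(a,b) separates as P(a) + Q(b) − 3, so its minimum is min P + min Q − 3.
P'(a) = 2a + 4 vanishes at a ∈ {-2}; Q'(b) = 2b - 8 vanishes at b ∈ {4}.
Local minima of P (where P''>0): P(-2)=-4. Local minima of Q: Q(4)=-16.
So the global minimum of L is P(-2) + Q(4) − 3 = -4 − 16 − 3 = -23, attained at (-2, 4).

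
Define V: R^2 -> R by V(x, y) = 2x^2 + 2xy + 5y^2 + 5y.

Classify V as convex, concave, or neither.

V is quadratic, so its Hessian is the constant matrix H = [[4, 2], [2, 10]].
det(H) = 36, tr(H) = 14.
det(H) > 0 and tr(H) > 0, so H is positive definite everywhere: convex.

convex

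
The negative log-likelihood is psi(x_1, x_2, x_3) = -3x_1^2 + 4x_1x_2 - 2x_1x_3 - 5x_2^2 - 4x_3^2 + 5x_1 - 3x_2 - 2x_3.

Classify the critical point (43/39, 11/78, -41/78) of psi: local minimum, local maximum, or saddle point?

The Hessian is constant: H = [[-6, 4, -2], [4, -10, 0], [-2, 0, -8]].
Leading principal minors: Δ₁ = -6, Δ₂ = 44, Δ₃ = -312.
The minors alternate sign starting negative (−, +, −), so H is negative definite: a local maximum.

local maximum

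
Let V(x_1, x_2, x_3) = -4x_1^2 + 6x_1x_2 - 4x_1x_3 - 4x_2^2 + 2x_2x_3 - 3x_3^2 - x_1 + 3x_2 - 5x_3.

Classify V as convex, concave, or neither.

V is quadratic, so its Hessian is the constant matrix H = [[-8, 6, -4], [6, -8, 2], [-4, 2, -6]].
Leading principal minors: -8, 28, -104.
Signs alternate −, +, − ⇒ H ≺ 0 ⇒ concave.

concave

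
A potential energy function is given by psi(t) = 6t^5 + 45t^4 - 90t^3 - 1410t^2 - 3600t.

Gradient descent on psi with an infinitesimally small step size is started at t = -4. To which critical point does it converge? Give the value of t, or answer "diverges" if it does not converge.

-3

psi'(t) = 30(t - 4)(t + 2)(t + 3)(t + 5), so psi'(-4) = -480.
Gradient descent moves in the -psi' direction, i.e. t is increasing.
The nearest critical point in that direction is t = -3, where psi'' = 420 > 0 (a local minimum). The iterate converges there.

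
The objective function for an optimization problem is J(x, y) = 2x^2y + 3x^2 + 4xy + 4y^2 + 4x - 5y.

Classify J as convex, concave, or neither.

neither

The term 2x^2y is cubic, so the Hessian is not constant.
∂²J/∂x² = 4y + 6, which takes both signs as y varies (negative for sufficiently negative y). A diagonal entry of the Hessian changing sign means the Hessian is neither positive- nor negative-semidefinite on all of R^2.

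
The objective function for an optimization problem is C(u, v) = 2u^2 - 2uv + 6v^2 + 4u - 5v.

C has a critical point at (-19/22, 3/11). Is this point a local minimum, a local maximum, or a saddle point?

local minimum

The Hessian of C is constant: H = [[4, -2], [-2, 12]].
det(H) = 4·12 − (-2)² = 44.
det(H) > 0 and tr(H) = 16 > 0, so H is positive definite and the point is a local minimum.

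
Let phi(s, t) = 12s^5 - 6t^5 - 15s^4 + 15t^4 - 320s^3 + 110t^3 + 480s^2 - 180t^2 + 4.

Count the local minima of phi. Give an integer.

4

phi separates as a function of s plus a function of t, so ∇phi=0 decouples.
∂phi/∂s = 60s(s - 4)(s - 1)(s + 4) = 0 at s ∈ {-4, 0, 1, 4}; ∂phi/∂t = -30t(t - 4)(t - 1)(t + 3) = 0 at t ∈ {-3, 0, 1, 4}.
The Hessian is diagonal: diag(phi_ss, phi_tt). Second derivatives: phi_ss(-4)=-9600, phi_ss(0)=960, phi_ss(1)=-900, phi_ss(4)=5760; phi_tt(-3)=2520, phi_tt(0)=-360, phi_tt(1)=360, phi_tt(4)=-2520.
Local minima occur where both diagonal entries positive: (0, -3), (0, 1), (4, -3), (4, 1). Count: 4.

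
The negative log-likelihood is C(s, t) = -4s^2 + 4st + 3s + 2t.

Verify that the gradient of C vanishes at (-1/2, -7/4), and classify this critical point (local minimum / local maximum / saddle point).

∇C = (-8s + 4t + 3, 4s + 2); substituting (-1/2, -7/4) gives ∇C = (0, 0), so (-1/2, -7/4) is indeed a critical point.
The Hessian of C is constant: H = [[-8, 4], [4, 0]].
det(H) = (-8)·0 − 4² = -16.
Since det(H) < 0, H is indefinite and the critical point is a saddle point.

saddle point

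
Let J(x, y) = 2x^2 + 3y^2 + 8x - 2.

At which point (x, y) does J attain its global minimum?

(-2, 0)

J(x,y) separates as P(x) + Q(y) − 2, so its minimum is min P + min Q − 2.
P'(x) = 4x + 8 vanishes at x ∈ {-2}; Q'(y) = 6y vanishes at y ∈ {0}.
Local minima of P (where P''>0): P(-2)=-8. Local minima of Q: Q(0)=0.
So the global minimum of J is P(-2) + Q(0) − 2 = -8 + 0 − 2 = -10, attained at (-2, 0).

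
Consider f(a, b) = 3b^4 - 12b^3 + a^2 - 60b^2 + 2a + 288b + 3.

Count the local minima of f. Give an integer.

2

f separates as a function of a plus a function of b, so ∇f=0 decouples.
∂f/∂a = 2(a + 1) = 0 at a ∈ {-1}; ∂f/∂b = 12(b - 4)(b - 2)(b + 3) = 0 at b ∈ {-3, 2, 4}.
The Hessian is diagonal: diag(f_aa, f_bb). Second derivatives: f_aa(-1)=2; f_bb(-3)=420, f_bb(2)=-120, f_bb(4)=168.
Local minima occur where both diagonal entries positive: (-1, -3), (-1, 4). Count: 2.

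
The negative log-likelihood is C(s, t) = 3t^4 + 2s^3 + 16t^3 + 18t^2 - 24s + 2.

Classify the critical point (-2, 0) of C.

The mixed partial ∂²C/∂s∂t is 0, so the Hessian at any point is diag(C_ss, C_tt) = diag(12s, 12(3t^2 + 8t + 3)).
At (-2, 0): H = diag(-24, 36).
The eigenvalues have opposite signs, so H is indefinite: a saddle point.

saddle point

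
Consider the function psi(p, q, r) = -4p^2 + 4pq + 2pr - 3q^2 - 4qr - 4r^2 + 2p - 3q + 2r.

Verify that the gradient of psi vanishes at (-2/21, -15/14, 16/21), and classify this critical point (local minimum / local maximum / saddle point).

∇psi = (-8p + 4q + 2r + 2, 4p - 6q - 4r - 3, 2p - 4q - 8r + 2); substituting (-2/21, -15/14, 16/21) gives ∇psi = (0, 0, 0), so (-2/21, -15/14, 16/21) is indeed a critical point.
The Hessian is constant: H = [[-8, 4, 2], [4, -6, -4], [2, -4, -8]].
Leading principal minors: Δ₁ = -8, Δ₂ = 32, Δ₃ = -168.
The minors alternate sign starting negative (−, +, −), so H is negative definite: a local maximum.

local maximum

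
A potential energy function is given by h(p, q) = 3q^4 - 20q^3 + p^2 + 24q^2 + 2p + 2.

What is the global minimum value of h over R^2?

h(p,q) separates as A(p) + B(q) + 2, so its minimum is min A + min B + 2.
A'(p) = 2p + 2 vanishes at p ∈ {-1}; B'(q) = 12q(q - 4)(q - 1) vanishes at q ∈ {0, 1, 4}.
Local minima of A (where A''>0): A(-1)=-1. Local minima of B: B(0)=0, B(4)=-128.
So the global minimum of h is A(-1) + B(4) + 2 = -1 − 128 + 2 = -127, attained at (-1, 4).

-127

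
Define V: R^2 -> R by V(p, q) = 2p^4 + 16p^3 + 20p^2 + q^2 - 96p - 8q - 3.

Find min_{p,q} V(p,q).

-77

V(p,q) separates as A(p) + B(q) − 3, so its minimum is min A + min B − 3.
A'(p) = 8(p - 1)(p + 3)(p + 4) vanishes at p ∈ {-4, -3, 1}; B'(q) = 2q - 8 vanishes at q ∈ {4}.
Local minima of A (where A''>0): A(-4)=192, A(1)=-58. Local minima of B: B(4)=-16.
So the global minimum of V is A(1) + B(4) − 3 = -58 − 16 − 3 = -77, attained at (1, 4).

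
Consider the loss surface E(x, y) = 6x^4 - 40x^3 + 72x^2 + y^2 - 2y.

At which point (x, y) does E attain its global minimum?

(0, 1)

E(x,y) separates as P(x) + Q(y), so its minimum is min P + min Q.
P'(x) = 24x(x - 3)(x - 2) vanishes at x ∈ {0, 2, 3}; Q'(y) = 2y - 2 vanishes at y ∈ {1}.
Local minima of P (where P''>0): P(0)=0, P(3)=54. Local minima of Q: Q(1)=-1.
So the global minimum of E is P(0) + Q(1) = 0 − 1 = -1, attained at (0, 1).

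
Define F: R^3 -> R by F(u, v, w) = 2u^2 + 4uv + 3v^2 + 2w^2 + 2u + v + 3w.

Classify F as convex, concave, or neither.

F is quadratic, so its Hessian is the constant matrix H = [[4, 4, 0], [4, 6, 0], [0, 0, 4]].
Leading principal minors: 4, 8, 32.
All positive ⇒ H ≻ 0 ⇒ convex.

convex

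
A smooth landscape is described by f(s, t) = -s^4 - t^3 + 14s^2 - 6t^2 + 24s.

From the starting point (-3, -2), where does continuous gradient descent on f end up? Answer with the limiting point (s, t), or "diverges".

f is separable, so gradient descent decouples: s follows -∂f/∂s, t follows -∂f/∂t.
∂f/∂s = -4(s - 3)(s + 1)(s + 2); at s=-3 this is 48, so s decreases.
∂f/∂t = -3t(t + 4); at t=-2 this is 12, so t decreases.
The s-coordinate has no critical point in that direction and runs off to infinity.

diverges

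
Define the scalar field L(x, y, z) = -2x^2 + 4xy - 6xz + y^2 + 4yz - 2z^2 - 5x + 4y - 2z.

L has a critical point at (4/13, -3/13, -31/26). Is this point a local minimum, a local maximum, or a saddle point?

The Hessian is constant: H = [[-4, 4, -6], [4, 2, 4], [-6, 4, -4]].
Leading principal minors: Δ₁ = -4, Δ₂ = -24, Δ₃ = -104.
The minors fit neither the all-positive nor the alternating-sign pattern, so H is indefinite: a saddle point.

saddle point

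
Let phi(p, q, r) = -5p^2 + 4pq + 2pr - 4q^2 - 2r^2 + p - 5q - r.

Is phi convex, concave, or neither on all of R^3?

phi is quadratic, so its Hessian is the constant matrix H = [[-10, 4, 2], [4, -8, 0], [2, 0, -4]].
Leading principal minors: -10, 64, -224.
Signs alternate −, +, − ⇒ H ≺ 0 ⇒ concave.

concave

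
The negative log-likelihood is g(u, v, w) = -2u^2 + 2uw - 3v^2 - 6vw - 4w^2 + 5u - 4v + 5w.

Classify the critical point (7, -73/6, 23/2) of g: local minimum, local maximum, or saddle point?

local maximum

The Hessian is constant: H = [[-4, 0, 2], [0, -6, -6], [2, -6, -8]].
Leading principal minors: Δ₁ = -4, Δ₂ = 24, Δ₃ = -24.
The minors alternate sign starting negative (−, +, −), so H is negative definite: a local maximum.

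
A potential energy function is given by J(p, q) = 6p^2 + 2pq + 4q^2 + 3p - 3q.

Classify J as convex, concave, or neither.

J is quadratic, so its Hessian is the constant matrix H = [[12, 2], [2, 8]].
det(H) = 92, tr(H) = 20.
det(H) > 0 and tr(H) > 0, so H is positive definite everywhere: convex.

convex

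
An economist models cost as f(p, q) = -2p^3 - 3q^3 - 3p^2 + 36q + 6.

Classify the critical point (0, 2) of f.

The mixed partial ∂²f/∂p∂q is 0, so the Hessian at any point is diag(f_pp, f_qq) = diag(-6(2p + 1), -18q).
At (0, 2): H = diag(-6, -36).
Both eigenvalues are negative, so H is negative definite: a local maximum.

local maximum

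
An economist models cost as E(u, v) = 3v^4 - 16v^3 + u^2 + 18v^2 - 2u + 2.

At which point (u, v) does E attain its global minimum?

E(u,v) separates as P(u) + Q(v) + 2, so its minimum is min P + min Q + 2.
P'(u) = 2u - 2 vanishes at u ∈ {1}; Q'(v) = 12v(v - 3)(v - 1) vanishes at v ∈ {0, 1, 3}.
Local minima of P (where P''>0): P(1)=-1. Local minima of Q: Q(0)=0, Q(3)=-27.
So the global minimum of E is P(1) + Q(3) + 2 = -1 − 27 + 2 = -26, attained at (1, 3).

(1, 3)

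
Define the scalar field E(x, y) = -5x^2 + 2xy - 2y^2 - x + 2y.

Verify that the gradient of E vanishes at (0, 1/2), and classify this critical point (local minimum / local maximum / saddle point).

local maximum

∇E = (-10x + 2y - 1, 2x - 4y + 2); substituting (0, 1/2) gives ∇E = (0, 0), so (0, 1/2) is indeed a critical point.
The Hessian of E is constant: H = [[-10, 2], [2, -4]].
det(H) = (-10)·(-4) − 2² = 36.
det(H) > 0 and tr(H) = -14 < 0, so H is negative definite and the point is a local maximum.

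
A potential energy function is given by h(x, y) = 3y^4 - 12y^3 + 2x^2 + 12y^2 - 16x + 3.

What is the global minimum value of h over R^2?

h(x,y) separates as P(x) + Q(y) + 3, so its minimum is min P + min Q + 3.
P'(x) = 4x - 16 vanishes at x ∈ {4}; Q'(y) = 12y(y - 2)(y - 1) vanishes at y ∈ {0, 1, 2}.
Local minima of P (where P''>0): P(4)=-32. Local minima of Q: Q(0)=0, Q(2)=0.
So the global minimum of h is P(4) + Q(0) + 3 = -32 + 0 + 3 = -29, attained at (4, 0).

-29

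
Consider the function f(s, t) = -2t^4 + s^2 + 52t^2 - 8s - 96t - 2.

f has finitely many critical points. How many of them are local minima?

f separates as a function of s plus a function of t, so ∇f=0 decouples.
∂f/∂s = 2(s - 4) = 0 at s ∈ {4}; ∂f/∂t = -8(t - 3)(t - 1)(t + 4) = 0 at t ∈ {-4, 1, 3}.
The Hessian is diagonal: diag(f_ss, f_tt). Second derivatives: f_ss(4)=2; f_tt(-4)=-280, f_tt(1)=80, f_tt(3)=-112.
Local minima occur where both diagonal entries positive: (4, 1). Count: 1.

1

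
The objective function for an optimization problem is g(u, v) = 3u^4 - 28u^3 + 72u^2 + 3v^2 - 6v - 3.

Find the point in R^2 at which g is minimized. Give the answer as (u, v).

(0, 1)

g(u,v) separates as P(u) + Q(v) − 3, so its minimum is min P + min Q − 3.
P'(u) = 12u(u - 4)(u - 3) vanishes at u ∈ {0, 3, 4}; Q'(v) = 6v - 6 vanishes at v ∈ {1}.
Local minima of P (where P''>0): P(0)=0, P(4)=128. Local minima of Q: Q(1)=-3.
So the global minimum of g is P(0) + Q(1) − 3 = 0 − 3 − 3 = -6, attained at (0, 1).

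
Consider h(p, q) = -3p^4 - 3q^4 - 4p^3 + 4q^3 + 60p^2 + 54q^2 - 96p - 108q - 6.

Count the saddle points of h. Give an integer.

h separates as a function of p plus a function of q, so ∇h=0 decouples.
∂h/∂p = -12(p - 2)(p - 1)(p + 4) = 0 at p ∈ {-4, 1, 2}; ∂h/∂q = -12(q - 3)(q - 1)(q + 3) = 0 at q ∈ {-3, 1, 3}.
The Hessian is diagonal: diag(h_pp, h_qq). Second derivatives: h_pp(-4)=-360, h_pp(1)=60, h_pp(2)=-72; h_qq(-3)=-288, h_qq(1)=96, h_qq(3)=-144.
Saddle points occur where the two diagonal entries have opposite signs: (-4, 1), (1, -3), (1, 3), (2, 1). Count: 4.

4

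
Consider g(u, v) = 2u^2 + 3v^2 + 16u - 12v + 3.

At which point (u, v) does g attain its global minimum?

g(u,v) separates as P(u) + Q(v) + 3, so its minimum is min P + min Q + 3.
P'(u) = 4u + 16 vanishes at u ∈ {-4}; Q'(v) = 6v - 12 vanishes at v ∈ {2}.
Local minima of P (where P''>0): P(-4)=-32. Local minima of Q: Q(2)=-12.
So the global minimum of g is P(-4) + Q(2) + 3 = -32 − 12 + 3 = -41, attained at (-4, 2).

(-4, 2)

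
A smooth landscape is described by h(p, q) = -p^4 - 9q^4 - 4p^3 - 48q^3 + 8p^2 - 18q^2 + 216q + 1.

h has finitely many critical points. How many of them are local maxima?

h separates as a function of p plus a function of q, so ∇h=0 decouples.
∂h/∂p = -4p(p - 1)(p + 4) = 0 at p ∈ {-4, 0, 1}; ∂h/∂q = -36(q - 1)(q + 2)(q + 3) = 0 at q ∈ {-3, -2, 1}.
The Hessian is diagonal: diag(h_pp, h_qq). Second derivatives: h_pp(-4)=-80, h_pp(0)=16, h_pp(1)=-20; h_qq(-3)=-144, h_qq(-2)=108, h_qq(1)=-432.
Local maxima occur where both diagonal entries negative: (-4, -3), (-4, 1), (1, -3), (1, 1). Count: 4.

4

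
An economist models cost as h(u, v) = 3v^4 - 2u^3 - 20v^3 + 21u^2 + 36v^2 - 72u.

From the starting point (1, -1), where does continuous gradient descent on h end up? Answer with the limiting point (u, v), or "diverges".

(3, 0)

h is separable, so gradient descent decouples: u follows -∂h/∂u, v follows -∂h/∂v.
∂h/∂u = -6(u - 4)(u - 3); at u=1 this is -36, so u increases.
∂h/∂v = 12v(v - 3)(v - 2); at v=-1 this is -144, so v increases.
u converges to its nearest critical value 3 (a local min of the u-part); v converges to 0. The iterate converges to (3, 0).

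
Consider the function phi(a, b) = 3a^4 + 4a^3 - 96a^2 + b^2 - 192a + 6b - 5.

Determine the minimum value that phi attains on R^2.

-1294

phi(a,b) separates as P(a) + Q(b) − 5, so its minimum is min P + min Q − 5.
P'(a) = 12(a - 4)(a + 1)(a + 4) vanishes at a ∈ {-4, -1, 4}; Q'(b) = 2b + 6 vanishes at b ∈ {-3}.
Local minima of P (where P''>0): P(-4)=-256, P(4)=-1280. Local minima of Q: Q(-3)=-9.
So the global minimum of phi is P(4) + Q(-3) − 5 = -1280 − 9 − 5 = -1294, attained at (4, -3).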